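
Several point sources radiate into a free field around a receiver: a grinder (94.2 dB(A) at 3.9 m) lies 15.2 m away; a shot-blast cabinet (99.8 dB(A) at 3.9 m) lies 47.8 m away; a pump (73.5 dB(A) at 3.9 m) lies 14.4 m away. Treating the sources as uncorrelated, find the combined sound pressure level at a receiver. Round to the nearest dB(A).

Apply inverse-square spreading to bring every level to the receiver, then sum 10^(L/10).
grinder: 94.2 − 20·log₁₀(15.2/3.9) = 94.2 − 11.82 = 82.38 dB(A).
shot-blast cabinet: 99.8 − 20·log₁₀(47.8/3.9) = 99.8 − 21.77 = 78.03 dB(A).
pump: 73.5 − 20·log₁₀(14.4/3.9) = 73.5 − 11.35 = 62.15 dB(A).
Σ 10^(L/10) = 2.384e+08 → L_total = 10·log₁₀(2.384e+08) = 83.77 dB(A).

84 dB(A)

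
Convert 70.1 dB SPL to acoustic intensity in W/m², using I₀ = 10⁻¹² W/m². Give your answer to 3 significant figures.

1.02e-05 W/m²

I = I₀·10^(L/10) = 10⁻¹² × 10^(70.1/10) = 10^(-4.990).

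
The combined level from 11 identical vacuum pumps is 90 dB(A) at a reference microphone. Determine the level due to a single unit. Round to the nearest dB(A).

11 equal contributions raise the level by 10·log₁₀ 11 = 10.414 dB, so each unit alone gives 90 − 10.414.

80 dB(A)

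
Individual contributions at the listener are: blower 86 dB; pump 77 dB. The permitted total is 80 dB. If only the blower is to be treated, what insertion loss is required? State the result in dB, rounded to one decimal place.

Everything except the blower sums to 10^(77/10) = 5.012e+07 in linear terms, 77.00 dB.
To meet 80 dB overall, the treated blower may contribute at most 10^(80/10) − 5.012e+07 = 4.988e+07, i.e. 76.98 dB.
So the blower must be reduced from 86 to 76.98 dB: IL = 9.02 dB.

9.0 dB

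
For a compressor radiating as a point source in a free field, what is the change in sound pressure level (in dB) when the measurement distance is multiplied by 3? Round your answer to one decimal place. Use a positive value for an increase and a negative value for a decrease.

With spherical spreading the level changes by −20·log₁₀(r₂/r₁).
ΔL = −20·log₁₀(3) = -9.54 dB.

-9.5 dB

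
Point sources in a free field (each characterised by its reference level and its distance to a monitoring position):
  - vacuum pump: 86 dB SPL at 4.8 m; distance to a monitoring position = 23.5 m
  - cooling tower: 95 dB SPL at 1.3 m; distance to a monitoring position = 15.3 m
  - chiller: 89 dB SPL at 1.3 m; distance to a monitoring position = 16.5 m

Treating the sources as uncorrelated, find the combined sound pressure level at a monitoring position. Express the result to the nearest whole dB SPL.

76 dB SPL

First find each source's level at the receiver (point-source: −20·log₁₀(r/r_ref)), then combine on an intensity basis.
vacuum pump: 86 − 20·log₁₀(23.5/4.8) = 86 − 13.80 = 72.20 dB SPL.
cooling tower: 95 − 20·log₁₀(15.3/1.3) = 95 − 21.41 = 73.59 dB SPL.
chiller: 89 − 20·log₁₀(16.5/1.3) = 89 − 22.07 = 66.93 dB SPL.
Σ 10^(L/10) = 4.437e+07 → L_total = 10·log₁₀(4.437e+07) = 76.47 dB SPL.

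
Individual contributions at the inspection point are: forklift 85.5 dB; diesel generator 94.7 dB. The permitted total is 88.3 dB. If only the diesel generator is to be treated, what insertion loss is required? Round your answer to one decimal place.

Fixed contribution from the other source: Σ 10^(L/10) = 10^(85.5/10) = 3.548e+08 (85.50 dB).
The limit corresponds to 10^(88.3/10) = 6.761e+08; subtracting the fixed part leaves 3.213e+08 for the diesel generator, i.e. 85.07 dB.
Required insertion loss = 94.7 − 85.07 = 9.63 dB.

9.6 dB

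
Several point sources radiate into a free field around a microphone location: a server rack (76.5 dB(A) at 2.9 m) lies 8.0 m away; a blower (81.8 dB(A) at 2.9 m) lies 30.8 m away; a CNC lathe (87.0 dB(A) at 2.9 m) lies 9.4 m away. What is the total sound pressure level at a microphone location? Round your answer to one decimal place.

77.4 dB(A)

Apply inverse-square spreading to bring every level to the receiver, then sum 10^(L/10).
server rack: 76.5 − 20·log₁₀(8.0/2.9) = 76.5 − 8.81 = 67.69 dB(A).
blower: 81.8 − 20·log₁₀(30.8/2.9) = 81.8 − 20.52 = 61.28 dB(A).
CNC lathe: 87.0 − 20·log₁₀(9.4/2.9) = 87.0 − 10.21 = 76.79 dB(A).
Σ 10^(L/10) = 5.491e+07 → L_total = 10·log₁₀(5.491e+07) = 77.40 dB(A).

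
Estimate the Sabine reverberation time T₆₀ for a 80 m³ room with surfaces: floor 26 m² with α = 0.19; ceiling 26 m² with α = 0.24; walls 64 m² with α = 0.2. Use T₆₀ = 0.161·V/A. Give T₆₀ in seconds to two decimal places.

A = Σ Sᵢαᵢ = 26·0.19 + 26·0.24 + 64·0.2 = 23.98 m².
T₆₀ = 0.161 × 80 / 23.98 = 0.537 s.

0.54 s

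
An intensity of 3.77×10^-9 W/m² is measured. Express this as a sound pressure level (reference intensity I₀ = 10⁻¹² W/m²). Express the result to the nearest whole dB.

I/I₀ = 3.77×10^-9/10⁻¹² = 3.77×10^3, and L = 10·log₁₀(I/I₀).
L = 10·(0.5763 + 3) = 35.76 dB.

36 dB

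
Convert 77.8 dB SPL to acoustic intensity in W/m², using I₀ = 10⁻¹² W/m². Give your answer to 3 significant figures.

6.03e-05 W/m²

I/I₀ = 10^(77.8/10) = 6.026e+07, so I = 6.026e+07 × 10⁻¹² W/m².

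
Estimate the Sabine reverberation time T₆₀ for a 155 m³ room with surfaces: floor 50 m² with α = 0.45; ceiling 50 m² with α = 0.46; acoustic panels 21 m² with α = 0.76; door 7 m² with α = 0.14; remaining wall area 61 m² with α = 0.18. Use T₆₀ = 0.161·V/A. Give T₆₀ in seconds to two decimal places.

A = Σ Sᵢαᵢ = 50·0.45 + 50·0.46 + 21·0.76 + 7·0.14 + 61·0.18 = 73.42 m².
T₆₀ = 0.161 × 155 / 73.42 = 0.340 s.

0.34 s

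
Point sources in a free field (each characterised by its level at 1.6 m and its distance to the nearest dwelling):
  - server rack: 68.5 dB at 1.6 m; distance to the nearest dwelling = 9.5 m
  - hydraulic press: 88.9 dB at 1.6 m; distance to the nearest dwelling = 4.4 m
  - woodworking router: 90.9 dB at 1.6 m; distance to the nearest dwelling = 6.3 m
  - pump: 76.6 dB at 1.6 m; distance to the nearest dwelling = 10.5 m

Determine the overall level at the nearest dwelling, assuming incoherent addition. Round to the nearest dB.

Apply inverse-square spreading to bring every level to the receiver, then sum 10^(L/10).
server rack: 68.5 − 20·log₁₀(9.5/1.6) = 68.5 − 15.47 = 53.03 dB.
hydraulic press: 88.9 − 20·log₁₀(4.4/1.6) = 88.9 − 8.79 = 80.11 dB.
woodworking router: 90.9 − 20·log₁₀(6.3/1.6) = 90.9 − 11.90 = 79.00 dB.
pump: 76.6 − 20·log₁₀(10.5/1.6) = 76.6 − 16.34 = 60.26 dB.
Σ 10^(L/10) = 1.833e+08 → L_total = 10·log₁₀(1.833e+08) = 82.63 dB.

83 dB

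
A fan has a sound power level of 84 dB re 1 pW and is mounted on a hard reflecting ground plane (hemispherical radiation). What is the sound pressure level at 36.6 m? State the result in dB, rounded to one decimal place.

L_p = L_w − 10·log₁₀(2π·r²) with r = 36.6 m.
2π·r² = 8417 m², 10·log₁₀ of that is 39.251 dB.
L_p = 84 − 39.251 = 44.75 dB.

44.7 dB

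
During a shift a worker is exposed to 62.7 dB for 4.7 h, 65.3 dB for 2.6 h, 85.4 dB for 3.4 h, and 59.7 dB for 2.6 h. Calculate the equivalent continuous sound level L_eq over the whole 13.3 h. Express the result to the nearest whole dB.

The energy average is taken in the linear domain: L_eq = 10·log₁₀[(Σ tᵢ·10^(Lᵢ/10))/T], T = 13.3 h.
Σ tᵢ·10^(Lᵢ/10) = 4.7·10^(62.7/10) + 2.6·10^(65.3/10) + 3.4·10^(85.4/10) + 2.6·10^(59.7/10) = 1.199e+09.
L_eq = 10·log₁₀(1.199e+09/13.3) = 79.55 dB.

80 dB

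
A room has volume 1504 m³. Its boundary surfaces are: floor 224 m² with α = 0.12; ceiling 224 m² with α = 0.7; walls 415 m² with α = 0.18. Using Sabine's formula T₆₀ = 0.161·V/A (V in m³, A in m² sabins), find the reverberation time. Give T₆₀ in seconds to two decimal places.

0.94 s

Summing Sᵢαᵢ: 224·0.12 + 224·0.7 + 415·0.18 = 258.38 m².
T₆₀ = 0.161·V/A = 0.161·1504/258.38 = 0.937 s.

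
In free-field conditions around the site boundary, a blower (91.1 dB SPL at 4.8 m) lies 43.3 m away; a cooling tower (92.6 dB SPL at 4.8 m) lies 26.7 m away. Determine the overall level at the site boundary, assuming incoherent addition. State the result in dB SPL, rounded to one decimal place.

Apply inverse-square spreading to bring every level to the receiver, then sum 10^(L/10).
blower: 91.1 − 20·log₁₀(43.3/4.8) = 91.1 − 19.10 = 72.00 dB SPL.
cooling tower: 92.6 − 20·log₁₀(26.7/4.8) = 92.6 − 14.91 = 77.69 dB SPL.
Σ 10^(L/10) = 7.464e+07 → L_total = 10·log₁₀(7.464e+07) = 78.73 dB SPL.

78.7 dB SPL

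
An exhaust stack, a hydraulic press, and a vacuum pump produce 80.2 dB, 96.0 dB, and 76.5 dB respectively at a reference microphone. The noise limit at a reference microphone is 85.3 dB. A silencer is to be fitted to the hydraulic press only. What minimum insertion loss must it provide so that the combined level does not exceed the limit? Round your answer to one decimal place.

13.2 dB

Everything except the hydraulic press sums to 10^(80.2/10) + 10^(76.5/10) = 1.494e+08 in linear terms, 81.74 dB.
The limit corresponds to 10^(85.3/10) = 3.388e+08; subtracting the fixed part leaves 1.895e+08 for the hydraulic press, i.e. 82.78 dB.
Required insertion loss = 96.0 − 82.78 = 13.22 dB.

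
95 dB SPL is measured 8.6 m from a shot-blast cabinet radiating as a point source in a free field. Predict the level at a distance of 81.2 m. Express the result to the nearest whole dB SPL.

For a point source, L₂ = L₁ − 20·log₁₀(r₂/r₁).
L₂ = 95 − 20·log₁₀(81.2/8.6) = 95 − 19.501 = 75.50 dB SPL.

75 dB SPL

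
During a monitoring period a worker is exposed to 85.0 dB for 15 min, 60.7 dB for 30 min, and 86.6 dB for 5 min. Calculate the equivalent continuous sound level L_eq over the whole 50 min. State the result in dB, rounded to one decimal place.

81.5 dB

Weight each interval's intensity by its duration and average over T = 50 min:
Σ tᵢ·10^(Lᵢ/10) = 15·10^(85.0/10) + 30·10^(60.7/10) + 5·10^(86.6/10) = 7.064e+09.
L_eq = 10·log₁₀(7.064e+09/50) = 81.50 dB.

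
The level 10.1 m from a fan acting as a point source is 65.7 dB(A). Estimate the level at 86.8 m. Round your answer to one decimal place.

Spherical spreading from a point source gives a 20·log₁₀(r₂/r₁) drop.
L₂ = 65.7 − 20·log₁₀(86.8/10.1) = 65.7 − 18.684 = 47.02 dB(A).

47.0 dB(A)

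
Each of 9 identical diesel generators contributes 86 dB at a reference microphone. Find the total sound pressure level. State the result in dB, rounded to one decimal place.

With 9 equal, uncorrelated contributions the intensity is 9× that of one unit, giving a rise of 10·log₁₀ 9.
L_total = 86 + 10·log₁₀(9) = 86 + 9.542 = 95.54 dB.

95.5 dB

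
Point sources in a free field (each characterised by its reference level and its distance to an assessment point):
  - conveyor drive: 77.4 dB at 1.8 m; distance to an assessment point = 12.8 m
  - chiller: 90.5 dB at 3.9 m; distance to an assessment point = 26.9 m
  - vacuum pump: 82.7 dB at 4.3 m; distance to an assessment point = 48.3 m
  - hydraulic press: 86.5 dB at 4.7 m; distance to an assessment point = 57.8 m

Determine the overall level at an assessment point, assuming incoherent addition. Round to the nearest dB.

Propagate each source to the receiver with L = L_ref − 20·log₁₀(r/r_ref), then add intensities.
conveyor drive: 77.4 − 20·log₁₀(12.8/1.8) = 77.4 − 17.04 = 60.36 dB.
chiller: 90.5 − 20·log₁₀(26.9/3.9) = 90.5 − 16.77 = 73.73 dB.
vacuum pump: 82.7 − 20·log₁₀(48.3/4.3) = 82.7 − 21.01 = 61.69 dB.
hydraulic press: 86.5 − 20·log₁₀(57.8/4.7) = 86.5 − 21.80 = 64.70 dB.
Σ 10^(L/10) = 2.910e+07 → L_total = 10·log₁₀(2.910e+07) = 74.64 dB.

75 dB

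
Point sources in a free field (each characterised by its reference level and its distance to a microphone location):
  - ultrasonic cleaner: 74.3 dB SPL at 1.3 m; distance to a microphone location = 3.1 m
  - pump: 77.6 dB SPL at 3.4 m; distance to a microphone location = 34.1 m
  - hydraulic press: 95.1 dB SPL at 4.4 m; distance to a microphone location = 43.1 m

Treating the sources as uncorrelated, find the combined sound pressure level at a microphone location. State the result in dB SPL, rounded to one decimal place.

Apply inverse-square spreading to bring every level to the receiver, then sum 10^(L/10).
ultrasonic cleaner: 74.3 − 20·log₁₀(3.1/1.3) = 74.3 − 7.55 = 66.75 dB SPL.
pump: 77.6 − 20·log₁₀(34.1/3.4) = 77.6 − 20.03 = 57.57 dB SPL.
hydraulic press: 95.1 − 20·log₁₀(43.1/4.4) = 95.1 − 19.82 = 75.28 dB SPL.
Σ 10^(L/10) = 3.903e+07 → L_total = 10·log₁₀(3.903e+07) = 75.91 dB SPL.

75.9 dB SPL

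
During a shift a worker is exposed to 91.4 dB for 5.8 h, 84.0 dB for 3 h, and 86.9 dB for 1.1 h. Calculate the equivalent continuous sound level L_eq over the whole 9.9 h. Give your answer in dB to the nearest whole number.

90 dB

L_eq = 10·log₁₀[(1/T)·Σ tᵢ·10^(Lᵢ/10)] with T = 9.9 h.
Σ tᵢ·10^(Lᵢ/10) = 5.8·10^(91.4/10) + 3·10^(84.0/10) + 1.1·10^(86.9/10) = 9.299e+09.
L_eq = 10·log₁₀(9.299e+09/9.9) = 89.73 dB.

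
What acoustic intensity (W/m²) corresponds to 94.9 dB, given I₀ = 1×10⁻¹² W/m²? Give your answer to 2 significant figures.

I = I₀·10^(L/10) = 10⁻¹² × 10^(94.9/10) = 10^(-2.510).

0.0031 W/m²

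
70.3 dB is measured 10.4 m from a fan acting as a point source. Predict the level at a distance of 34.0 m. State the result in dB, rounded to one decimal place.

60.0 dB

For a point source, L₂ = L₁ − 20·log₁₀(r₂/r₁).
L₂ = 70.3 − 20·log₁₀(34.0/10.4) = 70.3 − 10.289 = 60.01 dB.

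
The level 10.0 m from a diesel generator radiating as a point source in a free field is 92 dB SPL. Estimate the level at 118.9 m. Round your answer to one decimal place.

70.5 dB SPL

For a point source, L₂ = L₁ − 20·log₁₀(r₂/r₁).
L₂ = 92 − 20·log₁₀(118.9/10.0) = 92 − 21.504 = 70.50 dB SPL.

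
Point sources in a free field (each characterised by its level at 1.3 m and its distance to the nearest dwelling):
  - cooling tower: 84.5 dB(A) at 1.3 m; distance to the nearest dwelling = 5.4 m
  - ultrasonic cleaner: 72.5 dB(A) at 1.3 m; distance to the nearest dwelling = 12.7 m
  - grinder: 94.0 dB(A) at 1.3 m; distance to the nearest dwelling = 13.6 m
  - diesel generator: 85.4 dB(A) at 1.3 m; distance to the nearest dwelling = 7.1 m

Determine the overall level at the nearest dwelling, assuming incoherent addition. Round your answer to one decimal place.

Propagate each source to the receiver with L = L_ref − 20·log₁₀(r/r_ref), then add intensities.
cooling tower: 84.5 − 20·log₁₀(5.4/1.3) = 84.5 − 12.37 = 72.13 dB(A).
ultrasonic cleaner: 72.5 − 20·log₁₀(12.7/1.3) = 72.5 − 19.80 = 52.70 dB(A).
grinder: 94.0 − 20·log₁₀(13.6/1.3) = 94.0 − 20.39 = 73.61 dB(A).
diesel generator: 85.4 − 20·log₁₀(7.1/1.3) = 85.4 − 14.75 = 70.65 dB(A).
Σ 10^(L/10) = 5.110e+07 → L_total = 10·log₁₀(5.110e+07) = 77.08 dB(A).

77.1 dB(A)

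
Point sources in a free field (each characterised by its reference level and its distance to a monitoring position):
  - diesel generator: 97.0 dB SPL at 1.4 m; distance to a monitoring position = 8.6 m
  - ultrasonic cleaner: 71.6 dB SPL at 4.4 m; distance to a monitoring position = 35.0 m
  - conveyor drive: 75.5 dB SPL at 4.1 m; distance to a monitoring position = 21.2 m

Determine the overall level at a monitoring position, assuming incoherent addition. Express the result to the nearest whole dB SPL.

81 dB SPL

Propagate each source to the receiver with L = L_ref − 20·log₁₀(r/r_ref), then add intensities.
diesel generator: 97.0 − 20·log₁₀(8.6/1.4) = 97.0 − 15.77 = 81.23 dB SPL.
ultrasonic cleaner: 71.6 − 20·log₁₀(35.0/4.4) = 71.6 − 18.01 = 53.59 dB SPL.
conveyor drive: 75.5 − 20·log₁₀(21.2/4.1) = 75.5 − 14.27 = 61.23 dB SPL.
Σ 10^(L/10) = 1.344e+08 → L_total = 10·log₁₀(1.344e+08) = 81.28 dB SPL.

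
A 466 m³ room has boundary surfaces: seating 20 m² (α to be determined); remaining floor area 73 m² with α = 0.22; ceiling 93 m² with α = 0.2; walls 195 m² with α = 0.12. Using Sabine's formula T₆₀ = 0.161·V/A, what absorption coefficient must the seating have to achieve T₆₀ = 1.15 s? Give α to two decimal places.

0.36

From T₆₀ = 0.161·V/A, the target T₆₀ = 1.15 s needs A = 0.161·466/1.15 = 65.24 m².
Absorption from the other surfaces = 73·0.22 + 93·0.2 + 195·0.12 = 58.06 m², so the seating must supply 7.18 m² over 20 m².
α = 7.18/20 = 0.359.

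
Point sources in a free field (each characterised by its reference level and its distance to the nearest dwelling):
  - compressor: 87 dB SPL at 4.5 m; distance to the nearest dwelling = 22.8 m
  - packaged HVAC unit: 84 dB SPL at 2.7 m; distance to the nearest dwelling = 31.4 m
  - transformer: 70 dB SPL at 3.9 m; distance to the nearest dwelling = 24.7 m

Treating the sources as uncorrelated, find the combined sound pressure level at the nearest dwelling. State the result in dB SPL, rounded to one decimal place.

73.4 dB SPL

First find each source's level at the receiver (point-source: −20·log₁₀(r/r_ref)), then combine on an intensity basis.
compressor: 87 − 20·log₁₀(22.8/4.5) = 87 − 14.09 = 72.91 dB SPL.
packaged HVAC unit: 84 − 20·log₁₀(31.4/2.7) = 84 − 21.31 = 62.69 dB SPL.
transformer: 70 − 20·log₁₀(24.7/3.9) = 70 − 16.03 = 53.97 dB SPL.
Σ 10^(L/10) = 2.163e+07 → L_total = 10·log₁₀(2.163e+07) = 73.35 dB SPL.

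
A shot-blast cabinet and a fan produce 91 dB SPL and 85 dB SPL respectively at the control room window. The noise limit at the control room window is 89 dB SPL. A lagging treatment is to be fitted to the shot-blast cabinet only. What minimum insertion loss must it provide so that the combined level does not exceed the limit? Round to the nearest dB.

4 dB

Fixed contribution from the other source: Σ 10^(L/10) = 10^(85/10) = 3.162e+08 (85.00 dB SPL).
The limit corresponds to 10^(89/10) = 7.943e+08; subtracting the fixed part leaves 4.781e+08 for the shot-blast cabinet, i.e. 86.80 dB SPL.
Required insertion loss = 91 − 86.80 = 4.20 dB.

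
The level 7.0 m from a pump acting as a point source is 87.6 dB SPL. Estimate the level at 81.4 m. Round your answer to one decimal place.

Spherical spreading from a point source gives a 20·log₁₀(r₂/r₁) drop.
L₂ = 87.6 − 20·log₁₀(81.4/7.0) = 87.6 − 21.311 = 66.29 dB SPL.

66.3 dB SPL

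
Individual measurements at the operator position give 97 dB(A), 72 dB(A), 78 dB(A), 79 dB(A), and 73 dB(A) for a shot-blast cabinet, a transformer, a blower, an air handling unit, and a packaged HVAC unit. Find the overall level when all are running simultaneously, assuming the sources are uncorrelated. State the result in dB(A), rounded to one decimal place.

97.2 dB(A)

For uncorrelated sources the intensities add, so convert each level to linear form, sum, and take 10·log₁₀ of the total.
Σ 10^(L/10) = 10^(97/10) + 10^(72/10) + 10^(78/10) + 10^(79/10) + 10^(73/10) = 5.190e+09.
L_total = 10·log₁₀(5.190e+09) = 97.15 dB(A).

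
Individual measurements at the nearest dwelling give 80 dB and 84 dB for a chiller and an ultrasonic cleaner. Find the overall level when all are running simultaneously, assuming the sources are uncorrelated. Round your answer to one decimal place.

For uncorrelated sources the intensities add, so convert each level to linear form, sum, and take 10·log₁₀ of the total.
Σ 10^(L/10) = 10^(80/10) + 10^(84/10) = 3.512e+08.
L_total = 10·log₁₀(3.512e+08) = 85.46 dB.

85.5 dB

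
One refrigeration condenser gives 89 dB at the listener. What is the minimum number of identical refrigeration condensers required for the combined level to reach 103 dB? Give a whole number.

26

Need L₁ + 10·log₁₀ N ≥ 103, i.e. log₁₀ N ≥ 1.40.
N ≥ 10^(14.0/10) = 25.119, so N = 26.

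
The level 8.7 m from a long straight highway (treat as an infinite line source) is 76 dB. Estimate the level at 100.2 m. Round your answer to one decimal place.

65.4 dB

Cylindrical spreading from a line source gives a 10·log₁₀(r₂/r₁) drop.
L₂ = 76 − 10·log₁₀(100.2/8.7) = 76 − 10.613 = 65.39 dB.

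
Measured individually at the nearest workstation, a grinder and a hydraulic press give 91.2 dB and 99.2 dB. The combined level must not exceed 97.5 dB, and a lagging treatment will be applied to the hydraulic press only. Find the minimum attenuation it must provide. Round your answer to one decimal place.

2.9 dB

Everything except the hydraulic press sums to 10^(91.2/10) = 1.318e+09 in linear terms, 91.20 dB.
To meet 97.5 dB overall, the treated hydraulic press may contribute at most 10^(97.5/10) − 1.318e+09 = 4.305e+09, i.e. 96.34 dB.
So the hydraulic press must be reduced from 99.2 to 96.34 dB: IL = 2.86 dB.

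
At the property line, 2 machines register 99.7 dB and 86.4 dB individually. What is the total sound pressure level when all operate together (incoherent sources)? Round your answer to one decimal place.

Incoherent sources combine by intensity addition: L_total = 10·log₁₀(Σ 10^(L_i/10)).
Σ 10^(L/10) = 10^(99.7/10) + 10^(86.4/10) = 9.769e+09.
L_total = 10·log₁₀(9.769e+09) = 99.90 dB.

99.9 dB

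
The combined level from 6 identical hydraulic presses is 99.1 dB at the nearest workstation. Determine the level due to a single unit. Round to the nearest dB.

91 dB

For N identical incoherent sources L_total = L₁ + 10·log₁₀ N, so L₁ = 99.1 − 10·log₁₀(6) = 99.1 − 7.782.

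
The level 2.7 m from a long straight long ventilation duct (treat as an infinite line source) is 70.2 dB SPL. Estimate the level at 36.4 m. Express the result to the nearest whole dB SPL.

For a line source, L₂ = L₁ − 10·log₁₀(r₂/r₁).
L₂ = 70.2 − 10·log₁₀(36.4/2.7) = 70.2 − 11.297 = 58.90 dB SPL.

59 dB SPL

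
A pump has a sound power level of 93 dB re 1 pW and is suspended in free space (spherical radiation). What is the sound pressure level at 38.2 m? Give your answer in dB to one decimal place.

50.4 dB

Free-field spherical radiation: L_p = L_w − 10·log₁₀(4π·r²), r = 38.2 m.
4π·r² = 1.834e+04 m², 10·log₁₀ of that is 42.633 dB.
L_p = 93 − 42.633 = 50.37 dB.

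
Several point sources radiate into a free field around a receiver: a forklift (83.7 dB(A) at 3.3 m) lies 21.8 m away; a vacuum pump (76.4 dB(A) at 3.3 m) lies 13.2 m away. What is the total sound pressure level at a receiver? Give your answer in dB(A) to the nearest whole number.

First find each source's level at the receiver (point-source: −20·log₁₀(r/r_ref)), then combine on an intensity basis.
forklift: 83.7 − 20·log₁₀(21.8/3.3) = 83.7 − 16.40 = 67.30 dB(A).
vacuum pump: 76.4 − 20·log₁₀(13.2/3.3) = 76.4 − 12.04 = 64.36 dB(A).
Σ 10^(L/10) = 8.100e+06 → L_total = 10·log₁₀(8.100e+06) = 69.08 dB(A).

69 dB(A)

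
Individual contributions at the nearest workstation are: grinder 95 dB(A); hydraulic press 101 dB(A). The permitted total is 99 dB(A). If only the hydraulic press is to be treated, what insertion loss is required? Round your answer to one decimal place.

Everything except the hydraulic press sums to 10^(95/10) = 3.162e+09 in linear terms, 95.00 dB(A).
To meet 99 dB(A) overall, the treated hydraulic press may contribute at most 10^(99/10) − 3.162e+09 = 4.781e+09, i.e. 96.80 dB(A).
So the hydraulic press must be reduced from 101 to 96.80 dB(A): IL = 4.20 dB.

4.2 dB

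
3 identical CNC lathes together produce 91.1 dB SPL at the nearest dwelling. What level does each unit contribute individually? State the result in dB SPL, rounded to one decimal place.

3 equal contributions raise the level by 10·log₁₀ 3 = 4.771 dB, so each unit alone gives 91.1 − 4.771.

86.3 dB SPL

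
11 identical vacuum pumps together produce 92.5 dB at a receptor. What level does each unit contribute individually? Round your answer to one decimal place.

82.1 dB

For N identical incoherent sources L_total = L₁ + 10·log₁₀ N, so L₁ = 92.5 − 10·log₁₀(11) = 92.5 − 10.414.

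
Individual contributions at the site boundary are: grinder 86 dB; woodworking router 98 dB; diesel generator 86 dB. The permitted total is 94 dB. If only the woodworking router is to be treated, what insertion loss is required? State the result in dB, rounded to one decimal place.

5.7 dB

The untreated sources together contribute 10^(86/10) + 10^(86/10) = 7.962e+08, i.e. 89.01 dB.
The limit corresponds to 10^(94/10) = 2.512e+09; subtracting the fixed part leaves 1.716e+09 for the woodworking router, i.e. 92.34 dB.
So the woodworking router must be reduced from 98 to 92.34 dB: IL = 5.66 dB.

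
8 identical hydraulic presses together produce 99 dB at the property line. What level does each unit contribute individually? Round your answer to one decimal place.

90.0 dB

For N identical incoherent sources L_total = L₁ + 10·log₁₀ N, so L₁ = 99 − 10·log₁₀(8) = 99 − 9.031.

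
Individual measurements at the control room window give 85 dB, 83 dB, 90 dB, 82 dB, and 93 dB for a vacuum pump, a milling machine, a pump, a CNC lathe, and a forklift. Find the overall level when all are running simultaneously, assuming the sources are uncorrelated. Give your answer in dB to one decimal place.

For uncorrelated sources the intensities add, so convert each level to linear form, sum, and take 10·log₁₀ of the total.
Σ 10^(L/10) = 10^(85/10) + 10^(83/10) + 10^(90/10) + 10^(82/10) + 10^(93/10) = 3.670e+09.
L_total = 10·log₁₀(3.670e+09) = 95.65 dB.

95.6 dB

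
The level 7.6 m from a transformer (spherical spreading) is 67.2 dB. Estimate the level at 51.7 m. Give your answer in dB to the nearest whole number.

Point-source attenuation: ΔL = 20·log₁₀(r₂/r₁) = 20·log₁₀(51.7/7.6) = 16.654 dB.
L₂ = 67.2 − 20·log₁₀(51.7/7.6) = 67.2 − 16.654 = 50.55 dB.

51 dB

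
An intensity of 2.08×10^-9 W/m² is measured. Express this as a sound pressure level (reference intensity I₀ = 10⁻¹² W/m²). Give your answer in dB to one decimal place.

33.2 dB

Dividing by I₀ shifts the exponent by 12: I/I₀ = 2.08×10^3.
L = 10·(0.3181 + 3) = 33.18 dB.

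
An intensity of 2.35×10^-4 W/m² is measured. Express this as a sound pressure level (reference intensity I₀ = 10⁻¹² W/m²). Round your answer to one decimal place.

Dividing by I₀ shifts the exponent by 12: I/I₀ = 2.35×10^8.
L = 10·(0.3711 + 8) = 83.71 dB.

83.7 dB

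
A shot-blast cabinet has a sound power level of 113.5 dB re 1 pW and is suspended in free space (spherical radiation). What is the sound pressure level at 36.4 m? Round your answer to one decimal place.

71.3 dB

The power spreads over a sphere of area 4π·r², so L_p = L_w − 10·log₁₀(4π·r²).
4π·r² = 1.665e+04 m², 10·log₁₀ of that is 42.214 dB.
L_p = 113.5 − 42.214 = 71.29 dB.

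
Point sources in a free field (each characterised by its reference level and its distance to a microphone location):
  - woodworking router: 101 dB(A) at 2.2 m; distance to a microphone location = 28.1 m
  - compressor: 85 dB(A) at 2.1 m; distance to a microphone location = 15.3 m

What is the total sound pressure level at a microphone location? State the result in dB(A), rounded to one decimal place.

79.2 dB(A)

Apply inverse-square spreading to bring every level to the receiver, then sum 10^(L/10).
woodworking router: 101 − 20·log₁₀(28.1/2.2) = 101 − 22.13 = 78.87 dB(A).
compressor: 85 − 20·log₁₀(15.3/2.1) = 85 − 17.25 = 67.75 dB(A).
Σ 10^(L/10) = 8.312e+07 → L_total = 10·log₁₀(8.312e+07) = 79.20 dB(A).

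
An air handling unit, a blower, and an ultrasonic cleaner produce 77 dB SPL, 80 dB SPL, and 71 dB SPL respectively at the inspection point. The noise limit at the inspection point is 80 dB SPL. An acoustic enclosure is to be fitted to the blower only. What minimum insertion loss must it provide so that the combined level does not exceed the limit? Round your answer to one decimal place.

Fixed contribution from the other sources: Σ 10^(L/10) = 10^(77/10) + 10^(71/10) = 6.271e+07 (77.97 dB SPL).
To meet 80 dB SPL overall, the treated blower may contribute at most 10^(80/10) − 6.271e+07 = 3.729e+07, i.e. 75.72 dB SPL.
So the blower must be reduced from 80 to 75.72 dB SPL: IL = 4.28 dB.

4.3 dB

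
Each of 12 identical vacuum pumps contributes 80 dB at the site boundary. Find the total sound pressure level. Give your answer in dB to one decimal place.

With 12 equal, uncorrelated contributions the intensity is 12× that of one unit, giving a rise of 10·log₁₀ 12.
L_total = 80 + 10·log₁₀(12) = 80 + 10.792 = 90.79 dB.

90.8 dB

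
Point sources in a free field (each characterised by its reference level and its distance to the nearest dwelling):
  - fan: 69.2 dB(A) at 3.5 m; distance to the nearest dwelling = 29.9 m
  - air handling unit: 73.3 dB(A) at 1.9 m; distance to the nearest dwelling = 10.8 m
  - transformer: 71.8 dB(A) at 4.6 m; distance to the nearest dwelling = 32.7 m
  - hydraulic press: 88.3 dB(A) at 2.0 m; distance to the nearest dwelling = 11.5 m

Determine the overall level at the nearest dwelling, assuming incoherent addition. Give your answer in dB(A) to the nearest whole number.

73 dB(A)

Propagate each source to the receiver with L = L_ref − 20·log₁₀(r/r_ref), then add intensities.
fan: 69.2 − 20·log₁₀(29.9/3.5) = 69.2 − 18.63 = 50.57 dB(A).
air handling unit: 73.3 − 20·log₁₀(10.8/1.9) = 73.3 − 15.09 = 58.21 dB(A).
transformer: 71.8 − 20·log₁₀(32.7/4.6) = 71.8 − 17.04 = 54.76 dB(A).
hydraulic press: 88.3 − 20·log₁₀(11.5/2.0) = 88.3 − 15.19 = 73.11 dB(A).
Σ 10^(L/10) = 2.152e+07 → L_total = 10·log₁₀(2.152e+07) = 73.33 dB(A).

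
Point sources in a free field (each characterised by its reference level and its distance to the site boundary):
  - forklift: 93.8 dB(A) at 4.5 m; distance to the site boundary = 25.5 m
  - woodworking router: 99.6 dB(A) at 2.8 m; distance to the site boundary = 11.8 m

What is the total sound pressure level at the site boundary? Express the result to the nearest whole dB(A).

88 dB(A)

Propagate each source to the receiver with L = L_ref − 20·log₁₀(r/r_ref), then add intensities.
forklift: 93.8 − 20·log₁₀(25.5/4.5) = 93.8 − 15.07 = 78.73 dB(A).
woodworking router: 99.6 − 20·log₁₀(11.8/2.8) = 99.6 − 12.49 = 87.11 dB(A).
Σ 10^(L/10) = 5.882e+08 → L_total = 10·log₁₀(5.882e+08) = 87.70 dB(A).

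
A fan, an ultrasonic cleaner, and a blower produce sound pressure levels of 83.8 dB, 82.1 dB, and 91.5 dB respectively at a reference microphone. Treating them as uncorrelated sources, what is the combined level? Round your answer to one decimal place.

92.6 dB

Incoherent sources combine by intensity addition: L_total = 10·log₁₀(Σ 10^(L_i/10)).
Σ 10^(L/10) = 10^(83.8/10) + 10^(82.1/10) + 10^(91.5/10) = 1.815e+09.
L_total = 10·log₁₀(1.815e+09) = 92.59 dB.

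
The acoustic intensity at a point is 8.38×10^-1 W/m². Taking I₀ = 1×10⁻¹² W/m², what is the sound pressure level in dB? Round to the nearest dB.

I/I₀ = 8.38×10^-1/10⁻¹² = 8.38×10^11, and L = 10·log₁₀(I/I₀).
L = 10·(0.9232 + 11) = 119.23 dB.

119 dB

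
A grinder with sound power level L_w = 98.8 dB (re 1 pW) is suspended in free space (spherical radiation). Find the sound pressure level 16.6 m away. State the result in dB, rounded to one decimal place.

63.4 dB

The power spreads over a sphere of area 4π·r², so L_p = L_w − 10·log₁₀(4π·r²).
4π·r² = 3463 m², 10·log₁₀ of that is 35.394 dB.
L_p = 98.8 − 35.394 = 63.41 dB.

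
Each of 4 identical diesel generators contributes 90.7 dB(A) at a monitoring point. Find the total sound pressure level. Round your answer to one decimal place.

L_total = L₁ + 10·log₁₀ N for N identical incoherent sources.
L_total = 90.7 + 10·log₁₀(4) = 90.7 + 6.021 = 96.72 dB(A).

96.7 dB(A)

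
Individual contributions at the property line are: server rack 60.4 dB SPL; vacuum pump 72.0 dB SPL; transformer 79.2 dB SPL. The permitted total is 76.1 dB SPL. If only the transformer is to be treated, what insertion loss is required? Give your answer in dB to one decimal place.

Fixed contribution from the other sources: Σ 10^(L/10) = 10^(60.4/10) + 10^(72.0/10) = 1.695e+07 (72.29 dB SPL).
To meet 76.1 dB SPL overall, the treated transformer may contribute at most 10^(76.1/10) − 1.695e+07 = 2.379e+07, i.e. 73.76 dB SPL.
Required insertion loss = 79.2 − 73.76 = 5.44 dB.

5.4 dB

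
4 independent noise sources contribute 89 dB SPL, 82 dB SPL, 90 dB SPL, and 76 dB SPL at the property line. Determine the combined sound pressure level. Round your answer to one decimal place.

For uncorrelated sources the intensities add, so convert each level to linear form, sum, and take 10·log₁₀ of the total.
Σ 10^(L/10) = 10^(89/10) + 10^(82/10) + 10^(90/10) + 10^(76/10) = 1.993e+09.
L_total = 10·log₁₀(1.993e+09) = 92.99 dB SPL.

93.0 dB SPL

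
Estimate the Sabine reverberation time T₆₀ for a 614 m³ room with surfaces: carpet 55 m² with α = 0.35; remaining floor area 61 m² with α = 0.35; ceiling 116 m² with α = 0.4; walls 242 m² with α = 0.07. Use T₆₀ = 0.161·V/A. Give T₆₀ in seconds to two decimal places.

0.95 s

A = Σ Sᵢαᵢ = 55·0.35 + 61·0.35 + 116·0.4 + 242·0.07 = 103.94 m².
T₆₀ = 0.161 × 614 / 103.94 = 0.951 s.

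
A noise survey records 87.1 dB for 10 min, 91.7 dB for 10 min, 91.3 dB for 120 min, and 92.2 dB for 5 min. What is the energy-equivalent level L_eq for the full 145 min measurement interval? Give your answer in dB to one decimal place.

91.2 dB

The energy average is taken in the linear domain: L_eq = 10·log₁₀[(Σ tᵢ·10^(Lᵢ/10))/T], T = 145 min.
Σ tᵢ·10^(Lᵢ/10) = 10·10^(87.1/10) + 10·10^(91.7/10) + 120·10^(91.3/10) + 5·10^(92.2/10) = 1.901e+11.
L_eq = 10·log₁₀(1.901e+11/145) = 91.18 dB.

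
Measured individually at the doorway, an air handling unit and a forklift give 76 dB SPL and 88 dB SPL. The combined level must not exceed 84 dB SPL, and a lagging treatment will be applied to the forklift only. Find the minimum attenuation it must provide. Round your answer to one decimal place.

Fixed contribution from the other source: Σ 10^(L/10) = 10^(76/10) = 3.981e+07 (76.00 dB SPL).
The limit corresponds to 10^(84/10) = 2.512e+08; subtracting the fixed part leaves 2.114e+08 for the forklift, i.e. 83.25 dB SPL.
So the forklift must be reduced from 88 to 83.25 dB SPL: IL = 4.75 dB.

4.7 dB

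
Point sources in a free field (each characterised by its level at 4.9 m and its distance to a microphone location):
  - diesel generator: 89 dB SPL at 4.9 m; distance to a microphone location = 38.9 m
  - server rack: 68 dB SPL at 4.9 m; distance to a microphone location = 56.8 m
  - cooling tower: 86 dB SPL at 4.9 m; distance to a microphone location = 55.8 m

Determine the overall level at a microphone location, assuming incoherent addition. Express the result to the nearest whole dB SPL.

Propagate each source to the receiver with L = L_ref − 20·log₁₀(r/r_ref), then add intensities.
diesel generator: 89 − 20·log₁₀(38.9/4.9) = 89 − 18.00 = 71.00 dB SPL.
server rack: 68 − 20·log₁₀(56.8/4.9) = 68 − 21.28 = 46.72 dB SPL.
cooling tower: 86 − 20·log₁₀(55.8/4.9) = 86 − 21.13 = 64.87 dB SPL.
Σ 10^(L/10) = 1.572e+07 → L_total = 10·log₁₀(1.572e+07) = 71.96 dB SPL.

72 dB SPL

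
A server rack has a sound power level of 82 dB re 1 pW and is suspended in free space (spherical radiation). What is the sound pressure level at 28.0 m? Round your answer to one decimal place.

42.1 dB

The power spreads over a sphere of area 4π·r², so L_p = L_w − 10·log₁₀(4π·r²).
4π·r² = 9852 m², 10·log₁₀ of that is 39.935 dB.
L_p = 82 − 39.935 = 42.06 dB.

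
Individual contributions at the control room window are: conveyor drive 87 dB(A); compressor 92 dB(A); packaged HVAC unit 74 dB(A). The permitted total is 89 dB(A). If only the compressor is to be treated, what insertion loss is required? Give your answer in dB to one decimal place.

Everything except the compressor sums to 10^(87/10) + 10^(74/10) = 5.263e+08 in linear terms, 87.21 dB(A).
To meet 89 dB(A) overall, the treated compressor may contribute at most 10^(89/10) − 5.263e+08 = 2.680e+08, i.e. 84.28 dB(A).
Required insertion loss = 92 − 84.28 = 7.72 dB.

7.7 dB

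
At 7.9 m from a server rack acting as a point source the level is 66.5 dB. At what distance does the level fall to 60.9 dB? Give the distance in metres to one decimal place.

15.1 m

Point-source spreading drops the level by 20·log₁₀(r₂/r₁); inverting, r₂/r₁ = 10^(ΔL/20).
r₂ = 7.9·10^((66.5−60.9)/20) = 7.9·10^(5.6/20) = 15.05 m.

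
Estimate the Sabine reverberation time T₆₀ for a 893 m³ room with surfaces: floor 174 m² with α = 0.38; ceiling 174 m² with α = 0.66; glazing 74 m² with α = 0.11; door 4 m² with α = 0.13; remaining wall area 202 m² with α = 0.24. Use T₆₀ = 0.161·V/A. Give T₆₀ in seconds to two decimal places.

A = Σ Sᵢαᵢ = 174·0.38 + 174·0.66 + 74·0.11 + 4·0.13 + 202·0.24 = 238.10 m².
T₆₀ = 0.161 × 893 / 238.10 = 0.604 s.

0.60 s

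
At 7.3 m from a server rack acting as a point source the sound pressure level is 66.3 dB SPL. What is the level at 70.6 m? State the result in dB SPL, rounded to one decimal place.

46.6 dB SPL

Spherical spreading from a point source gives a 20·log₁₀(r₂/r₁) drop.
L₂ = 66.3 − 20·log₁₀(70.6/7.3) = 66.3 − 19.710 = 46.59 dB SPL.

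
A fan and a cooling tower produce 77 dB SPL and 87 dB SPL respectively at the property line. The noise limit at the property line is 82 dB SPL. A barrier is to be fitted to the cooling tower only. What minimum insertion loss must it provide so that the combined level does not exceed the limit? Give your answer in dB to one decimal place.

Fixed contribution from the other source: Σ 10^(L/10) = 10^(77/10) = 5.012e+07 (77.00 dB SPL).
To meet 82 dB SPL overall, the treated cooling tower may contribute at most 10^(82/10) − 5.012e+07 = 1.084e+08, i.e. 80.35 dB SPL.
Required insertion loss = 87 − 80.35 = 6.65 dB.

6.7 dB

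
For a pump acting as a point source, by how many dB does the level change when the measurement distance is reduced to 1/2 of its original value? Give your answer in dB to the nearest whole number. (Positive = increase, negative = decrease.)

A point source loses 6 dB per doubling of distance; generally ΔL = −20·log₁₀(r₂/r₁).
ΔL = −20·log₁₀(0.5) = +6.02 dB.

+6 dB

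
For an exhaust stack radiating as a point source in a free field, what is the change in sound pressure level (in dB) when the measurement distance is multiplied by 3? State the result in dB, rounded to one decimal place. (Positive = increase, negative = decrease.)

-9.5 dB

Point-source spreading: ΔL = −20·log₁₀(r₂/r₁).
ΔL = −20·log₁₀(3) = -9.54 dB.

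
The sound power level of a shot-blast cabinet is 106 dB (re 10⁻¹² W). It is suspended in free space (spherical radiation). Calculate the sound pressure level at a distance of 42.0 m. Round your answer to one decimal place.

62.5 dB

The power spreads over a sphere of area 4π·r², so L_p = L_w − 10·log₁₀(4π·r²).
4π·r² = 2.217e+04 m², 10·log₁₀ of that is 43.457 dB.
L_p = 106 − 43.457 = 62.54 dB.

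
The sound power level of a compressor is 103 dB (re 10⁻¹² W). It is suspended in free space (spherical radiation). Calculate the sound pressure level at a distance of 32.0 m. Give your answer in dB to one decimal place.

61.9 dB

L_p = L_w − 10·log₁₀(4π·r²) with r = 32.0 m.
4π·r² = 1.287e+04 m², 10·log₁₀ of that is 41.095 dB.
L_p = 103 − 41.095 = 61.90 dB.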